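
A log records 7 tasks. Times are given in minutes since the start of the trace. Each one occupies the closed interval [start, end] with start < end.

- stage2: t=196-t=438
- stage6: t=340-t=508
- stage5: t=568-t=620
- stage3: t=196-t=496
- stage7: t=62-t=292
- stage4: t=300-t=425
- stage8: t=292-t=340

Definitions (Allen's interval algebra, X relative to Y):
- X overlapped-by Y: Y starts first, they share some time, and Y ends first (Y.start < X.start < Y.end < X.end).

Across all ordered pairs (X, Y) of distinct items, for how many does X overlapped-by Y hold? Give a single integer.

Checking all 42 ordered pairs for relation 'overlapped-by'; matching pairs in alphabetical order:
(stage2, stage7): stage2 overlapped-by stage7 ✓
(stage3, stage7): stage3 overlapped-by stage7 ✓
(stage4, stage8): stage4 overlapped-by stage8 ✓
(stage6, stage2): stage6 overlapped-by stage2 ✓
(stage6, stage3): stage6 overlapped-by stage3 ✓
(stage6, stage4): stage6 overlapped-by stage4 ✓
Count: 6.

6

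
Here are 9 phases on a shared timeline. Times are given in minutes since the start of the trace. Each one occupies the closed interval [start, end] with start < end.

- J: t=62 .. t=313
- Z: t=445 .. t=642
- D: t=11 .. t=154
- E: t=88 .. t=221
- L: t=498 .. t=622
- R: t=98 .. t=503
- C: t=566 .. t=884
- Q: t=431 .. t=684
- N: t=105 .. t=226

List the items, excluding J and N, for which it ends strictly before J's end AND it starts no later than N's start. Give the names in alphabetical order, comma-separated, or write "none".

D, E

Conditions: its end is strictly before J's end (X.end < t=313) AND its start is no later than N's start (X.start <= t=105).
C: end t=884 < t=313? ✗; start t=566 <= t=105? ✗ → no.
D: end t=154 < t=313? ✓; start t=11 <= t=105? ✓ → yes.
E: end t=221 < t=313? ✓; start t=88 <= t=105? ✓ → yes.
L: end t=622 < t=313? ✗; start t=498 <= t=105? ✗ → no.
Q: end t=684 < t=313? ✗; start t=431 <= t=105? ✗ → no.
R: end t=503 < t=313? ✗; start t=98 <= t=105? ✓ → no.
Z: end t=642 < t=313? ✗; start t=445 <= t=105? ✗ → no.
Result: D, E.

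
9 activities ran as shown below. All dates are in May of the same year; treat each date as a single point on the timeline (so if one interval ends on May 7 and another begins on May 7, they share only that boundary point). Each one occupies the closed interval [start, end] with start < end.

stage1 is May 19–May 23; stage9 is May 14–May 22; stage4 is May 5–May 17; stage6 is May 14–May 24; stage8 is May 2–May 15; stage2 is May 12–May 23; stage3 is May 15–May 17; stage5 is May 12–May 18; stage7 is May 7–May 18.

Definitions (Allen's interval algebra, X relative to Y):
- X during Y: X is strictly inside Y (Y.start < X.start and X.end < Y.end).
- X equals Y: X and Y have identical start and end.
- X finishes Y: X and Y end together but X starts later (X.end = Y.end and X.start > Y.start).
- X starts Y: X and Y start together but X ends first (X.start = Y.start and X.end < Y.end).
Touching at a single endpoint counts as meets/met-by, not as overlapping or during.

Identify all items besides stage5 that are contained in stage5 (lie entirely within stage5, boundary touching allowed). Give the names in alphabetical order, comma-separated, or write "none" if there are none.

stage3

Target stage5 = [May 12, May 18].
stage1 [May 19, May 23] → after → no.
stage2 [May 12, May 23] → started-by → no.
stage3 [May 15, May 17] → during → yes.
stage4 [May 5, May 17] → overlaps → no.
stage6 [May 14, May 24] → overlapped-by → no.
stage7 [May 7, May 18] → finished-by → no.
stage8 [May 2, May 15] → overlaps → no.
stage9 [May 14, May 22] → overlapped-by → no.
Result: stage3.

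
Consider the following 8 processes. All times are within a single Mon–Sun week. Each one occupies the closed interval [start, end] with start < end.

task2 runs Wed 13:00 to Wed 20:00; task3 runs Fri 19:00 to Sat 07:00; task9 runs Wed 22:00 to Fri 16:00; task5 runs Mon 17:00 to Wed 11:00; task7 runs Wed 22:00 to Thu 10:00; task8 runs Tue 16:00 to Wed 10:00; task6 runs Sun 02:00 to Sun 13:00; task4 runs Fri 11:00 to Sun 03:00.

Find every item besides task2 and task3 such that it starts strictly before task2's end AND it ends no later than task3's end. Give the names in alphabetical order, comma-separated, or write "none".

Conditions: its start is strictly before task2's end (X.start < Wed 20:00) AND its end is no later than task3's end (X.end <= Sat 07:00).
task4: start Fri 11:00 < Wed 20:00? ✗; end Sun 03:00 <= Sat 07:00? ✗ → no.
task5: start Mon 17:00 < Wed 20:00? ✓; end Wed 11:00 <= Sat 07:00? ✓ → yes.
task6: start Sun 02:00 < Wed 20:00? ✗; end Sun 13:00 <= Sat 07:00? ✗ → no.
task7: start Wed 22:00 < Wed 20:00? ✗; end Thu 10:00 <= Sat 07:00? ✓ → no.
task8: start Tue 16:00 < Wed 20:00? ✓; end Wed 10:00 <= Sat 07:00? ✓ → yes.
task9: start Wed 22:00 < Wed 20:00? ✗; end Fri 16:00 <= Sat 07:00? ✓ → no.
Result: task5, task8.

task5, task8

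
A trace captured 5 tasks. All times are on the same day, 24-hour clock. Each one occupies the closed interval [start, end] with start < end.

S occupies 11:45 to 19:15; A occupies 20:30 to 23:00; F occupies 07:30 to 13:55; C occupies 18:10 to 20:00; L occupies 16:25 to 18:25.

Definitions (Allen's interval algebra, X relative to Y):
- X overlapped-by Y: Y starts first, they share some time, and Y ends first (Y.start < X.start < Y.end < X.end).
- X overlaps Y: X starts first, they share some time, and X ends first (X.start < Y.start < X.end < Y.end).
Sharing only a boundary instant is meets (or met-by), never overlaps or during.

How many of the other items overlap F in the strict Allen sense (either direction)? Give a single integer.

1

Target F = [07:30, 13:55].
A [20:30, 23:00] → after → no.
C [18:10, 20:00] → after → no.
L [16:25, 18:25] → after → no.
S [11:45, 19:15] → overlapped-by → counts.
Total: 1.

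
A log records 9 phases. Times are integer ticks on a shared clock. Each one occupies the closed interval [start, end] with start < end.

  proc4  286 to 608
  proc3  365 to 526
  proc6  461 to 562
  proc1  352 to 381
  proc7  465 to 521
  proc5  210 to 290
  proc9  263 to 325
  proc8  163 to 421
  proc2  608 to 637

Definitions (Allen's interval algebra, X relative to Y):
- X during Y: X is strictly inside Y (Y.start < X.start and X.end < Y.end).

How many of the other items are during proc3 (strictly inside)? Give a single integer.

Target proc3 = [365, 526].
proc1 [352, 381] → overlaps → no.
proc2 [608, 637] → after → no.
proc4 [286, 608] → contains → no.
proc5 [210, 290] → before → no.
proc6 [461, 562] → overlapped-by → no.
proc7 [465, 521] → during → counts.
proc8 [163, 421] → overlaps → no.
proc9 [263, 325] → before → no.
Total: 1.

1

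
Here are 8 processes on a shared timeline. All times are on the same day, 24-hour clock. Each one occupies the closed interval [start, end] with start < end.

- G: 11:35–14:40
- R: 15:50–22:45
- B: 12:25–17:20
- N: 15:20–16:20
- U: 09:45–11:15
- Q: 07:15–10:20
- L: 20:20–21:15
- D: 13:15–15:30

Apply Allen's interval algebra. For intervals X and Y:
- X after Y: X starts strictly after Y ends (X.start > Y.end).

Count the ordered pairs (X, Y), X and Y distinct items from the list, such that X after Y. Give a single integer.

Checking all 56 ordered pairs for relation 'after'; matching pairs in alphabetical order:
(B, Q): B after Q ✓
(B, U): B after U ✓
(D, Q): D after Q ✓
(D, U): D after U ✓
(G, Q): G after Q ✓
(G, U): G after U ✓
(L, B): L after B ✓
(L, D): L after D ✓
(L, G): L after G ✓
(L, N): L after N ✓
(L, Q): L after Q ✓
(L, U): L after U ✓
(N, G): N after G ✓
(N, Q): N after Q ✓
(N, U): N after U ✓
(R, D): R after D ✓
(R, G): R after G ✓
(R, Q): R after Q ✓
(R, U): R after U ✓
Count: 19.

19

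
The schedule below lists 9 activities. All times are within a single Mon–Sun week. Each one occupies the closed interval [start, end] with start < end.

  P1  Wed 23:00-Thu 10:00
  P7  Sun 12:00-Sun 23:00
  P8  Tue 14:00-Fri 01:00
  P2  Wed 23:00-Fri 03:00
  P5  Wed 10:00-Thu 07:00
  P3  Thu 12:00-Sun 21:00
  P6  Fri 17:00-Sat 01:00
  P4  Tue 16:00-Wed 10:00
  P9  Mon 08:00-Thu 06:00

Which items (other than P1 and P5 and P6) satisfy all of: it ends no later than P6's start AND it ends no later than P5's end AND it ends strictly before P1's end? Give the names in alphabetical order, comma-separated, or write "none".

P4, P9

Conditions: its end is no later than P6's start (X.end <= Fri 17:00) AND its end is no later than P5's end (X.end <= Thu 07:00) AND its end is strictly before P1's end (X.end < Thu 10:00).
P2: end Fri 03:00 <= Fri 17:00? ✓; end Fri 03:00 <= Thu 07:00? ✗; end Fri 03:00 < Thu 10:00? ✗ → no.
P3: end Sun 21:00 <= Fri 17:00? ✗; end Sun 21:00 <= Thu 07:00? ✗; end Sun 21:00 < Thu 10:00? ✗ → no.
P4: end Wed 10:00 <= Fri 17:00? ✓; end Wed 10:00 <= Thu 07:00? ✓; end Wed 10:00 < Thu 10:00? ✓ → yes.
P7: end Sun 23:00 <= Fri 17:00? ✗; end Sun 23:00 <= Thu 07:00? ✗; end Sun 23:00 < Thu 10:00? ✗ → no.
P8: end Fri 01:00 <= Fri 17:00? ✓; end Fri 01:00 <= Thu 07:00? ✗; end Fri 01:00 < Thu 10:00? ✗ → no.
P9: end Thu 06:00 <= Fri 17:00? ✓; end Thu 06:00 <= Thu 07:00? ✓; end Thu 06:00 < Thu 10:00? ✓ → yes.
Result: P4, P9.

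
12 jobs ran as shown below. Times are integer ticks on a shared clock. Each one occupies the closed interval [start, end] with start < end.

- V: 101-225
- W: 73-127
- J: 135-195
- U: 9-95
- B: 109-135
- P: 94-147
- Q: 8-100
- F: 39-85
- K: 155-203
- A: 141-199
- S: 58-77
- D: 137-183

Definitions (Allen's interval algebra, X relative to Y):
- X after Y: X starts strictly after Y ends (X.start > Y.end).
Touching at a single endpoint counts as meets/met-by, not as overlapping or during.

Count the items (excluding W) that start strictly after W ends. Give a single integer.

Target W = [73, 127].
A [141, 199] → after → counts.
B [109, 135] → overlapped-by → no.
D [137, 183] → after → counts.
F [39, 85] → overlaps → no.
J [135, 195] → after → counts.
K [155, 203] → after → counts.
P [94, 147] → overlapped-by → no.
Q [8, 100] → overlaps → no.
S [58, 77] → overlaps → no.
U [9, 95] → overlaps → no.
V [101, 225] → overlapped-by → no.
Total: 4.

4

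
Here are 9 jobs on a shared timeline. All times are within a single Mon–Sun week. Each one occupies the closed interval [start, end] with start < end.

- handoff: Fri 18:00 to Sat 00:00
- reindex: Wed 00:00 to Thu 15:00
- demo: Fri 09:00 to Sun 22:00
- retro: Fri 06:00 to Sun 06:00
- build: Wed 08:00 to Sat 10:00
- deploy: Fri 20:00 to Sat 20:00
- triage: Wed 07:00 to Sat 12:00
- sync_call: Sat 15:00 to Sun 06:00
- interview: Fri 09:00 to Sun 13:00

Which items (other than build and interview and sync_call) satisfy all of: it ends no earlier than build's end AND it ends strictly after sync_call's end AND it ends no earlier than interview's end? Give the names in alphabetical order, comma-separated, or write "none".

Conditions: its end is no earlier than build's end (X.end >= Sat 10:00) AND its end is strictly after sync_call's end (X.end > Sun 06:00) AND its end is no earlier than interview's end (X.end >= Sun 13:00).
demo: end Sun 22:00 >= Sat 10:00? ✓; end Sun 22:00 > Sun 06:00? ✓; end Sun 22:00 >= Sun 13:00? ✓ → yes.
deploy: end Sat 20:00 >= Sat 10:00? ✓; end Sat 20:00 > Sun 06:00? ✗; end Sat 20:00 >= Sun 13:00? ✗ → no.
handoff: end Sat 00:00 >= Sat 10:00? ✗; end Sat 00:00 > Sun 06:00? ✗; end Sat 00:00 >= Sun 13:00? ✗ → no.
reindex: end Thu 15:00 >= Sat 10:00? ✗; end Thu 15:00 > Sun 06:00? ✗; end Thu 15:00 >= Sun 13:00? ✗ → no.
retro: end Sun 06:00 >= Sat 10:00? ✓; end Sun 06:00 > Sun 06:00? ✗; end Sun 06:00 >= Sun 13:00? ✗ → no.
triage: end Sat 12:00 >= Sat 10:00? ✓; end Sat 12:00 > Sun 06:00? ✗; end Sat 12:00 >= Sun 13:00? ✗ → no.
Result: demo.

demo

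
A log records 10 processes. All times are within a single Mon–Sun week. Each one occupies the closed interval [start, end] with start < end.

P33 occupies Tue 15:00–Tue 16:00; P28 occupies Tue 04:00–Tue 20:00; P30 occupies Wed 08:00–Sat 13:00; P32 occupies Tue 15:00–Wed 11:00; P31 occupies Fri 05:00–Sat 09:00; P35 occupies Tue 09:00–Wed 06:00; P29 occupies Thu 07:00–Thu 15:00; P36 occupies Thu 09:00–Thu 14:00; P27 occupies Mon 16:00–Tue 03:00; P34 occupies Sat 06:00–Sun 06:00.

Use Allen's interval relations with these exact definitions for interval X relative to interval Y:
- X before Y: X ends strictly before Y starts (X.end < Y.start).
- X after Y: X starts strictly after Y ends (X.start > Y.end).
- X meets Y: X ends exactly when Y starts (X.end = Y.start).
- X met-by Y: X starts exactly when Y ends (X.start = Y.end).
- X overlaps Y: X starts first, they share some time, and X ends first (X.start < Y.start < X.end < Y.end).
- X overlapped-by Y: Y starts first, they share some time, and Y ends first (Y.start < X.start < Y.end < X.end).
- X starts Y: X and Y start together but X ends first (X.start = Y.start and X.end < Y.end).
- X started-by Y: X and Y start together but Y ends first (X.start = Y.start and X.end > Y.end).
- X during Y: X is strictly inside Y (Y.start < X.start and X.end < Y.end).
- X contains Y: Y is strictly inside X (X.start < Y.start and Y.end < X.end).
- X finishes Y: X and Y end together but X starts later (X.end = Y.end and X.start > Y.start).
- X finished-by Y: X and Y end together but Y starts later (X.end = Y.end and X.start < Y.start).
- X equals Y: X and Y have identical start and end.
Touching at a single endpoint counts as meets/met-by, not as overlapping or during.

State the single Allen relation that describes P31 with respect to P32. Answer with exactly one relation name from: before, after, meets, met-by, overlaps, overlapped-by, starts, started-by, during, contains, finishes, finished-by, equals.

P31 = [Fri 05:00, Sat 09:00]; P32 = [Tue 15:00, Wed 11:00].
Compare endpoints: P31.start > P32.start, P31.start > P32.end, P31.end > P32.start, P31.end > P32.end.
That pattern is 'after'.

after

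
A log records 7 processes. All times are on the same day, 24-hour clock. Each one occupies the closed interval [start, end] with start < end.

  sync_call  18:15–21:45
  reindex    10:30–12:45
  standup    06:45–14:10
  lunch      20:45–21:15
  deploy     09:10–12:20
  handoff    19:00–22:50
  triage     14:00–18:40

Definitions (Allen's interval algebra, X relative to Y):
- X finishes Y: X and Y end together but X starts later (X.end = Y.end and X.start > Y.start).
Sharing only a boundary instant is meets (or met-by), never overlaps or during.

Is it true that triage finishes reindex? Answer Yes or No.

triage = [14:00, 18:40], reindex = [10:30, 12:45].
Actual relation of triage to reindex: after.
Asked whether 'finishes' holds → No.

No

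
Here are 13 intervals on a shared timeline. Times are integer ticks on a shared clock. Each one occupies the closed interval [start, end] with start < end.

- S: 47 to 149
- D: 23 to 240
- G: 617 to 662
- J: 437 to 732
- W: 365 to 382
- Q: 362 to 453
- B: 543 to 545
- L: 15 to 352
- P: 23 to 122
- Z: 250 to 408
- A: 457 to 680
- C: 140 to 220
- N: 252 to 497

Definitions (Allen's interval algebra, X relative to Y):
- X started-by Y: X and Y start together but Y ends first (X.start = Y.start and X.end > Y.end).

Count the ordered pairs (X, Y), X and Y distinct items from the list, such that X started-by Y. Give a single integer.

Checking all 156 ordered pairs for relation 'started-by'; matching pairs in alphabetical order:
(D, P): D started-by P ✓
Count: 1.

1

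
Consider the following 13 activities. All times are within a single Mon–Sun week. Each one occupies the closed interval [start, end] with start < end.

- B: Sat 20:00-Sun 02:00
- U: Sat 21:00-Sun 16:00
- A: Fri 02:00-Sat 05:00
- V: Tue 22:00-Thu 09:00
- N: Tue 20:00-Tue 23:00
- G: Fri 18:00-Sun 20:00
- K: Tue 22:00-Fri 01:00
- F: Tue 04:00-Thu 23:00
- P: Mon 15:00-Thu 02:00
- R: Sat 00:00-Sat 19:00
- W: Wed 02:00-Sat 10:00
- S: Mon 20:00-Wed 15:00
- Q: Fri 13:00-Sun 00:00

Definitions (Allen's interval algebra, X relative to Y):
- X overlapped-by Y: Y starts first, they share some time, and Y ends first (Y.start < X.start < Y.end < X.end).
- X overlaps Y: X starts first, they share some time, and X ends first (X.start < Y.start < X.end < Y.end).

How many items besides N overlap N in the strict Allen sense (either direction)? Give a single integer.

Target N = [Tue 20:00, Tue 23:00].
A [Fri 02:00, Sat 05:00] → after → no.
B [Sat 20:00, Sun 02:00] → after → no.
F [Tue 04:00, Thu 23:00] → contains → no.
G [Fri 18:00, Sun 20:00] → after → no.
K [Tue 22:00, Fri 01:00] → overlapped-by → counts.
P [Mon 15:00, Thu 02:00] → contains → no.
Q [Fri 13:00, Sun 00:00] → after → no.
R [Sat 00:00, Sat 19:00] → after → no.
S [Mon 20:00, Wed 15:00] → contains → no.
U [Sat 21:00, Sun 16:00] → after → no.
V [Tue 22:00, Thu 09:00] → overlapped-by → counts.
W [Wed 02:00, Sat 10:00] → after → no.
Total: 2.

2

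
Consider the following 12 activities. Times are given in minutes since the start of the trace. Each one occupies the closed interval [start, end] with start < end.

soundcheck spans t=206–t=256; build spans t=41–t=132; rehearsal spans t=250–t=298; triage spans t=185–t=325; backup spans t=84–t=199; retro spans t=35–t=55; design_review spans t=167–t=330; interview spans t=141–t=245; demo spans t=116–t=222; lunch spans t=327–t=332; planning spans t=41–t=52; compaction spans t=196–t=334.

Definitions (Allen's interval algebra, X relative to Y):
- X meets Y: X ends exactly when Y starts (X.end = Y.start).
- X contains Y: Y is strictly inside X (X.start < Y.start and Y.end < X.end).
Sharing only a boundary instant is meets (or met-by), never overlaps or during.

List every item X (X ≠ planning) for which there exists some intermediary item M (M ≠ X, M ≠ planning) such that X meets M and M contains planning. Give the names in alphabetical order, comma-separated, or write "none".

none

Target planning = [t=41, t=52].
Intermediaries M with M contains planning: retro.
Via retro — items with X meets retro: none.
Union: none.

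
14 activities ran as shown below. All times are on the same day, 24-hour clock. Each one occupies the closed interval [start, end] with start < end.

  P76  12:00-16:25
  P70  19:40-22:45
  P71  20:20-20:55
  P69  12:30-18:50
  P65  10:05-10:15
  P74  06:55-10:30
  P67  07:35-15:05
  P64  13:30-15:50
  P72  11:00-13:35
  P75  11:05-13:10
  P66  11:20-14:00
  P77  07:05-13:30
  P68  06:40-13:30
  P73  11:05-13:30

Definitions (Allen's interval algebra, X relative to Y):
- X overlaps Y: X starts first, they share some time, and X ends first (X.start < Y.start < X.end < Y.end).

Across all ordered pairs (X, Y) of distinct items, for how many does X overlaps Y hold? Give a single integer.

Checking all 182 ordered pairs for relation 'overlaps'; matching pairs in alphabetical order:
(P66, P64): P66 overlaps P64 ✓
(P66, P69): P66 overlaps P69 ✓
(P66, P76): P66 overlaps P76 ✓
(P67, P64): P67 overlaps P64 ✓
(P67, P69): P67 overlaps P69 ✓
(P67, P76): P67 overlaps P76 ✓
(P68, P66): P68 overlaps P66 ✓
(P68, P67): P68 overlaps P67 ✓
(P68, P69): P68 overlaps P69 ✓
(P68, P72): P68 overlaps P72 ✓
(P68, P76): P68 overlaps P76 ✓
(P72, P64): P72 overlaps P64 ✓
(P72, P66): P72 overlaps P66 ✓
(P72, P69): P72 overlaps P69 ✓
(P72, P76): P72 overlaps P76 ✓
(P73, P66): P73 overlaps P66 ✓
(P73, P69): P73 overlaps P69 ✓
(P73, P76): P73 overlaps P76 ✓
(P74, P67): P74 overlaps P67 ✓
(P74, P77): P74 overlaps P77 ✓
(P75, P66): P75 overlaps P66 ✓
(P75, P69): P75 overlaps P69 ✓
(P75, P76): P75 overlaps P76 ✓
(P76, P69): P76 overlaps P69 ✓
... plus 5 further pairs not listed.
Count: 29.

29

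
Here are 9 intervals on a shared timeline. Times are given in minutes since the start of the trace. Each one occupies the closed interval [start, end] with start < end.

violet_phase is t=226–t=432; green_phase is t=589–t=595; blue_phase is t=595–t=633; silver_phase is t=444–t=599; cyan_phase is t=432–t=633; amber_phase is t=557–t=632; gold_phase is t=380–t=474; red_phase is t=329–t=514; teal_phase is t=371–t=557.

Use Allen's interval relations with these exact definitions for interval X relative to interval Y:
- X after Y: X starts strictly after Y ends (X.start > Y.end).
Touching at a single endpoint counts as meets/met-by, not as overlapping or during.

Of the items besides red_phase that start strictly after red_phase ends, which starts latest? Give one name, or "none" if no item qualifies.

Target red_phase = [t=329, t=514].
amber_phase [t=557, t=632] → after → candidate.
blue_phase [t=595, t=633] → after → candidate.
cyan_phase [t=432, t=633] → overlapped-by → excluded.
gold_phase [t=380, t=474] → during → excluded.
green_phase [t=589, t=595] → after → candidate.
silver_phase [t=444, t=599] → overlapped-by → excluded.
teal_phase [t=371, t=557] → overlapped-by → excluded.
violet_phase [t=226, t=432] → overlaps → excluded.
Among candidates, latest start is t=595 → blue_phase.

blue_phase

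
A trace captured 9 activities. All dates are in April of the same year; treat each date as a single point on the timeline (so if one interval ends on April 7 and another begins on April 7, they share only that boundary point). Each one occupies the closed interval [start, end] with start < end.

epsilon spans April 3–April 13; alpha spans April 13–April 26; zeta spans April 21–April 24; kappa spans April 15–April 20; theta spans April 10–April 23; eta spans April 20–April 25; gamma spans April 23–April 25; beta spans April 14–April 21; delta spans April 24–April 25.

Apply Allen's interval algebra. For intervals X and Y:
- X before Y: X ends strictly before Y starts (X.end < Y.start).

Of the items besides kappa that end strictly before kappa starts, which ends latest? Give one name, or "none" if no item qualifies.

Target kappa = [April 15, April 20].
alpha [April 13, April 26] → contains → excluded.
beta [April 14, April 21] → contains → excluded.
delta [April 24, April 25] → after → excluded.
epsilon [April 3, April 13] → before → candidate.
eta [April 20, April 25] → met-by → excluded.
gamma [April 23, April 25] → after → excluded.
theta [April 10, April 23] → contains → excluded.
zeta [April 21, April 24] → after → excluded.
Among candidates, latest end is April 13 → epsilon.

epsilon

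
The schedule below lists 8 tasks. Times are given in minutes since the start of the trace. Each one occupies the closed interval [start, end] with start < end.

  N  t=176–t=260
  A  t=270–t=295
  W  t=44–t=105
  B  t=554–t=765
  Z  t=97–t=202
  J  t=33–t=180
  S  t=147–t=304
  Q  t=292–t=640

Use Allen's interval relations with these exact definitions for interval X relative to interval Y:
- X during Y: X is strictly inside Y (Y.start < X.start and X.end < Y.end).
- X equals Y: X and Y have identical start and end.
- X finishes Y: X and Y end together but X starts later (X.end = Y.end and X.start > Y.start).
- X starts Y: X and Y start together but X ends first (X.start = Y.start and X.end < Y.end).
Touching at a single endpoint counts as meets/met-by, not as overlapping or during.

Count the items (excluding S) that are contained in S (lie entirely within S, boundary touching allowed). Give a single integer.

Target S = [t=147, t=304].
A [t=270, t=295] → during → counts.
B [t=554, t=765] → after → no.
J [t=33, t=180] → overlaps → no.
N [t=176, t=260] → during → counts.
Q [t=292, t=640] → overlapped-by → no.
W [t=44, t=105] → before → no.
Z [t=97, t=202] → overlaps → no.
Total: 2.

2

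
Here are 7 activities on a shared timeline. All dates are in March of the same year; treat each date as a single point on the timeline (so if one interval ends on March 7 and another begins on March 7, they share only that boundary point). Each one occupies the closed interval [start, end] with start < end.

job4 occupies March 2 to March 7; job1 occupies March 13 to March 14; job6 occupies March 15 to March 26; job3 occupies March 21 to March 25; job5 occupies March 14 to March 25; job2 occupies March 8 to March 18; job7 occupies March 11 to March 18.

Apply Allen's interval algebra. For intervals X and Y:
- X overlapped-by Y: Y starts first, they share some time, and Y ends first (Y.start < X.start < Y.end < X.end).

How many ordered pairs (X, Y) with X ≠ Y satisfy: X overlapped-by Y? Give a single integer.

Checking all 42 ordered pairs for relation 'overlapped-by'; matching pairs in alphabetical order:
(job5, job2): job5 overlapped-by job2 ✓
(job5, job7): job5 overlapped-by job7 ✓
(job6, job2): job6 overlapped-by job2 ✓
(job6, job5): job6 overlapped-by job5 ✓
(job6, job7): job6 overlapped-by job7 ✓
Count: 5.

5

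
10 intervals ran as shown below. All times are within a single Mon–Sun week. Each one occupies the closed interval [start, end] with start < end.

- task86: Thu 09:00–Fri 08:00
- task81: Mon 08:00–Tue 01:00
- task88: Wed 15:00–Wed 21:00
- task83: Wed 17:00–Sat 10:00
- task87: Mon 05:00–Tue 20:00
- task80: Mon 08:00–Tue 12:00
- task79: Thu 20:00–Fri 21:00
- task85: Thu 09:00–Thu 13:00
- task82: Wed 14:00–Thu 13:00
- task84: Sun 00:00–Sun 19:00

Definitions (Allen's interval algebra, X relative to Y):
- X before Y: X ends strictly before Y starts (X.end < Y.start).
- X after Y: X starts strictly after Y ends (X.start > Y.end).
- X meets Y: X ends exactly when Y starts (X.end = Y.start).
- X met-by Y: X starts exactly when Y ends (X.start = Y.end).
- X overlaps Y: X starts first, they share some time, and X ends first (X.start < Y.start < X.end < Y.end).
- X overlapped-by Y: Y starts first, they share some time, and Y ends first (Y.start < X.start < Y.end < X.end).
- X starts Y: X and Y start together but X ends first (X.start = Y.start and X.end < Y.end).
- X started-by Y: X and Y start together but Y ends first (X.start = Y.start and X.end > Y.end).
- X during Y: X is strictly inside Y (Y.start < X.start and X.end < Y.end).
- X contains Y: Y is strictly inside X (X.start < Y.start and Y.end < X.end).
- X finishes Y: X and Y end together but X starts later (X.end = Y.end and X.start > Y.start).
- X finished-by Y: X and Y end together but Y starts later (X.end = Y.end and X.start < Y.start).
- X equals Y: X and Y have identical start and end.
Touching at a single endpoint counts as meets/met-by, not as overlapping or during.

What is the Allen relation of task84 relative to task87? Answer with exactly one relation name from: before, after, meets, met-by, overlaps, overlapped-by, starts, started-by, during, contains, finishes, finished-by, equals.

after

task84 = [Sun 00:00, Sun 19:00]; task87 = [Mon 05:00, Tue 20:00].
Compare endpoints: task84.start > task87.start, task84.start > task87.end, task84.end > task87.start, task84.end > task87.end.
That pattern is 'after'.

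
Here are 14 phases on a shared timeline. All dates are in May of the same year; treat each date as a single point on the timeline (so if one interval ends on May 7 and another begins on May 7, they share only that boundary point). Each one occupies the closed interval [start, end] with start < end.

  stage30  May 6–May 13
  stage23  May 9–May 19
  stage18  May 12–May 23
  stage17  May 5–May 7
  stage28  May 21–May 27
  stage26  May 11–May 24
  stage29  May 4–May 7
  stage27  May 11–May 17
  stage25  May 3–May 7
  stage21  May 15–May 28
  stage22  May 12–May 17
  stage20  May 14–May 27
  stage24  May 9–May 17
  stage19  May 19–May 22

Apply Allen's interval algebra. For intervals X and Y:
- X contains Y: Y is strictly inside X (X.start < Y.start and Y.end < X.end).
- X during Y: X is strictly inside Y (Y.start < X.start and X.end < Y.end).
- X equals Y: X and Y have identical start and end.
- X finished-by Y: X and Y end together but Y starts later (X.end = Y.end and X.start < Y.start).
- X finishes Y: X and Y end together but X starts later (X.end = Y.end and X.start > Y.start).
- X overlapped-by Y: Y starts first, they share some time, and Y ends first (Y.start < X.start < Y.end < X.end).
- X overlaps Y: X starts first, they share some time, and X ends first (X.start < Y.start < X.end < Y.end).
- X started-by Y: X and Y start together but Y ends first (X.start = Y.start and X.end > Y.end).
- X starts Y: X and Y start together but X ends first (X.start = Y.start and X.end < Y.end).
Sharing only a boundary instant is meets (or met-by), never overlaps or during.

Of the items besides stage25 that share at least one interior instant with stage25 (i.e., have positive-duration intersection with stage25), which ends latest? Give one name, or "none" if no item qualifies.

stage30

Target stage25 = [May 3, May 7].
stage17 [May 5, May 7] → finishes → candidate.
stage18 [May 12, May 23] → after → excluded.
stage19 [May 19, May 22] → after → excluded.
stage20 [May 14, May 27] → after → excluded.
stage21 [May 15, May 28] → after → excluded.
stage22 [May 12, May 17] → after → excluded.
stage23 [May 9, May 19] → after → excluded.
stage24 [May 9, May 17] → after → excluded.
stage26 [May 11, May 24] → after → excluded.
stage27 [May 11, May 17] → after → excluded.
stage28 [May 21, May 27] → after → excluded.
stage29 [May 4, May 7] → finishes → candidate.
stage30 [May 6, May 13] → overlapped-by → candidate.
Among candidates, latest end is May 13 → stage30.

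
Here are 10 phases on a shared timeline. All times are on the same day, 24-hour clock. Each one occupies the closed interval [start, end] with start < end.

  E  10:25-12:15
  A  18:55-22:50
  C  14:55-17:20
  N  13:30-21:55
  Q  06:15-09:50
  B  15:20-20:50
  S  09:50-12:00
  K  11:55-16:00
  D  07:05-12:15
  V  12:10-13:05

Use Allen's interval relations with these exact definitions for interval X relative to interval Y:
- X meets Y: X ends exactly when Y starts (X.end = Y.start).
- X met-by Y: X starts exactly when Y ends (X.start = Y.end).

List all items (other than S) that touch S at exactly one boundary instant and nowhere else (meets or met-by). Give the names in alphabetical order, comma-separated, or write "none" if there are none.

Q

Target S = [09:50, 12:00].
A [18:55, 22:50] → after → no.
B [15:20, 20:50] → after → no.
C [14:55, 17:20] → after → no.
D [07:05, 12:15] → contains → no.
E [10:25, 12:15] → overlapped-by → no.
K [11:55, 16:00] → overlapped-by → no.
N [13:30, 21:55] → after → no.
Q [06:15, 09:50] → meets → yes.
V [12:10, 13:05] → after → no.
Result: Q.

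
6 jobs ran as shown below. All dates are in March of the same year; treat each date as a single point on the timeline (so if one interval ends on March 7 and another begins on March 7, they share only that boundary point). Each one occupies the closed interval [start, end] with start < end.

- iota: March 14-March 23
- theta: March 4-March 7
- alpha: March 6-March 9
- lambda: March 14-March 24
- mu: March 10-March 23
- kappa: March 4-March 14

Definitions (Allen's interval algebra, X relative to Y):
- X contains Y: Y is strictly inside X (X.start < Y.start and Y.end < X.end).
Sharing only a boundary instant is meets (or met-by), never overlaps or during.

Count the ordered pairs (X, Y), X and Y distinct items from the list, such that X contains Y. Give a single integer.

Checking all 30 ordered pairs for relation 'contains'; matching pairs in alphabetical order:
(kappa, alpha): kappa contains alpha ✓
Count: 1.

1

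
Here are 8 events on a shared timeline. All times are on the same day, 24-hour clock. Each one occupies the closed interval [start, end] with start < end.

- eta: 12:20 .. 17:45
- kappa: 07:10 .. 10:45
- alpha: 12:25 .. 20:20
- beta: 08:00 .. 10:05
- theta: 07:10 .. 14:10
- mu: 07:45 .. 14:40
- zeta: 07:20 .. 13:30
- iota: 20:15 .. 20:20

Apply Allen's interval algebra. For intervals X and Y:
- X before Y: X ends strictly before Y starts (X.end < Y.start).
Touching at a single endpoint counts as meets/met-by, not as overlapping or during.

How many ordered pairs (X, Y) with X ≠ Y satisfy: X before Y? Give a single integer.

10

Checking all 56 ordered pairs for relation 'before'; matching pairs in alphabetical order:
(beta, alpha): beta before alpha ✓
(beta, eta): beta before eta ✓
(beta, iota): beta before iota ✓
(eta, iota): eta before iota ✓
(kappa, alpha): kappa before alpha ✓
(kappa, eta): kappa before eta ✓
(kappa, iota): kappa before iota ✓
(mu, iota): mu before iota ✓
(theta, iota): theta before iota ✓
(zeta, iota): zeta before iota ✓
Count: 10.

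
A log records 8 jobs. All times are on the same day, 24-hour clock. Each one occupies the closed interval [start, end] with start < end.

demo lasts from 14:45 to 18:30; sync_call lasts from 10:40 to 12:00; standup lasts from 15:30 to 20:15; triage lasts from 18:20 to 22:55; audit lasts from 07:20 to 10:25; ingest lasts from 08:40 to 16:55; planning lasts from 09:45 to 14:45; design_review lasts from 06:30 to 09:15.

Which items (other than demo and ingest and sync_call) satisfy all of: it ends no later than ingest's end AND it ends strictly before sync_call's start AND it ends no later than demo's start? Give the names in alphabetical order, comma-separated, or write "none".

Conditions: its end is no later than ingest's end (X.end <= 16:55) AND its end is strictly before sync_call's start (X.end < 10:40) AND its end is no later than demo's start (X.end <= 14:45).
audit: end 10:25 <= 16:55? ✓; end 10:25 < 10:40? ✓; end 10:25 <= 14:45? ✓ → yes.
design_review: end 09:15 <= 16:55? ✓; end 09:15 < 10:40? ✓; end 09:15 <= 14:45? ✓ → yes.
planning: end 14:45 <= 16:55? ✓; end 14:45 < 10:40? ✗; end 14:45 <= 14:45? ✓ → no.
standup: end 20:15 <= 16:55? ✗; end 20:15 < 10:40? ✗; end 20:15 <= 14:45? ✗ → no.
triage: end 22:55 <= 16:55? ✗; end 22:55 < 10:40? ✗; end 22:55 <= 14:45? ✗ → no.
Result: audit, design_review.

audit, design_review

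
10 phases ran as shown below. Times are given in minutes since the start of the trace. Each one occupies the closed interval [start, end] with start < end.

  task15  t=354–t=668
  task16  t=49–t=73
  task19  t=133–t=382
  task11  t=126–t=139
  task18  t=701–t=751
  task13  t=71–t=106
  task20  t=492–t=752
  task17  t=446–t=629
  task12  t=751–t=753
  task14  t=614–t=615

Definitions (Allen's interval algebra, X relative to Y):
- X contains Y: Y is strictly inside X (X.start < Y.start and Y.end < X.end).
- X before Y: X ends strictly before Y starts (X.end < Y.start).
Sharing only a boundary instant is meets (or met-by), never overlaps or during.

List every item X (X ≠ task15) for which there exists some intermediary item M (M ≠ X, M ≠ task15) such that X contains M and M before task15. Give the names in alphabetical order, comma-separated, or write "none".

none

Target task15 = [t=354, t=668].
Intermediaries M with M before task15: task11, task13, task16.
Via task11 — items with X contains task11: none.
Via task13 — items with X contains task13: none.
Via task16 — items with X contains task16: none.
Union: none.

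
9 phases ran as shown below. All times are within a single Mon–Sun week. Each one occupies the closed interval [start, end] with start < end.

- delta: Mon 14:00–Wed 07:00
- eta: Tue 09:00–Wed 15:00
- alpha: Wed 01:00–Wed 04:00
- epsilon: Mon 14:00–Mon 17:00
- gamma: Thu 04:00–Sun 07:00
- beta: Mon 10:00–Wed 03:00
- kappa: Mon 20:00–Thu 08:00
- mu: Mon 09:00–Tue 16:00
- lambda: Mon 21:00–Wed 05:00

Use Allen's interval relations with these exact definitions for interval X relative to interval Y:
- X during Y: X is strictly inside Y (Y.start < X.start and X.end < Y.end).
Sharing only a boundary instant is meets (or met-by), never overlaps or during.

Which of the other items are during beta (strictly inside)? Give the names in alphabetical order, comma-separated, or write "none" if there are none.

epsilon

Target beta = [Mon 10:00, Wed 03:00].
alpha [Wed 01:00, Wed 04:00] → overlapped-by → no.
delta [Mon 14:00, Wed 07:00] → overlapped-by → no.
epsilon [Mon 14:00, Mon 17:00] → during → yes.
eta [Tue 09:00, Wed 15:00] → overlapped-by → no.
gamma [Thu 04:00, Sun 07:00] → after → no.
kappa [Mon 20:00, Thu 08:00] → overlapped-by → no.
lambda [Mon 21:00, Wed 05:00] → overlapped-by → no.
mu [Mon 09:00, Tue 16:00] → overlaps → no.
Result: epsilon.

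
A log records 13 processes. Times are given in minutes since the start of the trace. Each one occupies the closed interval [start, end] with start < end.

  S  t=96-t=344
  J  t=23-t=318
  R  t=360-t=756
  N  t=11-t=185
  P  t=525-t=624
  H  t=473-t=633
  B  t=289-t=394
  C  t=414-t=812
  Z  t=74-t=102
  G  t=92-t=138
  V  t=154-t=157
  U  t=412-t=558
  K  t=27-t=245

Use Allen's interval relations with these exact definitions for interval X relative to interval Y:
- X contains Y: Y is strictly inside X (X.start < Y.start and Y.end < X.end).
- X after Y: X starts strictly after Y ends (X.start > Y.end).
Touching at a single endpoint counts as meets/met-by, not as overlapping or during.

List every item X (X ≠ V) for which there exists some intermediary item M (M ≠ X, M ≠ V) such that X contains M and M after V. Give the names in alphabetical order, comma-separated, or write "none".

Target V = [t=154, t=157].
Intermediaries M with M after V: B, C, H, P, R, U.
Via B — items with X contains B: none.
Via C — items with X contains C: none.
Via H — items with X contains H: C, R.
Via P — items with X contains P: C, H, R.
Via R — items with X contains R: none.
Via U — items with X contains U: R.
Union: C, H, R.

C, H, R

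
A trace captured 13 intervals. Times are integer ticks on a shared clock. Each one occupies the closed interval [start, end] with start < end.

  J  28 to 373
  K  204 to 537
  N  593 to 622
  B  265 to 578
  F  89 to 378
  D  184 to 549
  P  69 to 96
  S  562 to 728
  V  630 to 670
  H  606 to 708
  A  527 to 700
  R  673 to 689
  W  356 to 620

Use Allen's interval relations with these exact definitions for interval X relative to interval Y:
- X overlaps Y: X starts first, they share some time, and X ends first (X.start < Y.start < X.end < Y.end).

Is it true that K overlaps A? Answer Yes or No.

Yes

K = [204, 537], A = [527, 700].
Actual relation of K to A: overlaps.
Asked whether 'overlaps' holds → Yes.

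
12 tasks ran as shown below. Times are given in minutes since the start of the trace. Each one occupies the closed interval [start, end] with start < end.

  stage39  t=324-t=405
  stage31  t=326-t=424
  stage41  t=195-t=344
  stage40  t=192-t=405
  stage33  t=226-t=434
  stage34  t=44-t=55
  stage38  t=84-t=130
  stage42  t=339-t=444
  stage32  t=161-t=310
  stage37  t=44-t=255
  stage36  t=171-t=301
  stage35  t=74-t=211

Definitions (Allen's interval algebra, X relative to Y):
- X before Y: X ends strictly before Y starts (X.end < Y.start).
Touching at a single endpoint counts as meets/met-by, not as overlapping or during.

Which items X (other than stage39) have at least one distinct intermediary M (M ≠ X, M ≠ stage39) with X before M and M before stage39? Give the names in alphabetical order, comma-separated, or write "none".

stage34, stage38

Target stage39 = [t=324, t=405].
Intermediaries M with M before stage39: stage32, stage34, stage35, stage36, stage37, stage38.
Via stage32 — items with X before stage32: stage34, stage38.
Via stage34 — items with X before stage34: none.
Via stage35 — items with X before stage35: stage34.
Via stage36 — items with X before stage36: stage34, stage38.
Via stage37 — items with X before stage37: none.
Via stage38 — items with X before stage38: stage34.
Union: stage34, stage38.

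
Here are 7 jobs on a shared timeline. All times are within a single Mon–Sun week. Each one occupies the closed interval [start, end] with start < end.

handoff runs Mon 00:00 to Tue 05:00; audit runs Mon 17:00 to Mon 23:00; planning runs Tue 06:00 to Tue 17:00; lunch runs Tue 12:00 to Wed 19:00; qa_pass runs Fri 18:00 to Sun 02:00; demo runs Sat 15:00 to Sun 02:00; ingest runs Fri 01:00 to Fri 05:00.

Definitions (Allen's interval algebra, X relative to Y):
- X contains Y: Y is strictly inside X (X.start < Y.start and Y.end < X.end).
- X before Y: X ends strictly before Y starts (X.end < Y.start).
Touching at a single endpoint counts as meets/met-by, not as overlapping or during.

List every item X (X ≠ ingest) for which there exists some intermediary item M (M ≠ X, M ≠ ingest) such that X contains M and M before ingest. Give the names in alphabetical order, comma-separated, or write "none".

Target ingest = [Fri 01:00, Fri 05:00].
Intermediaries M with M before ingest: audit, handoff, lunch, planning.
Via audit — items with X contains audit: handoff.
Via handoff — items with X contains handoff: none.
Via lunch — items with X contains lunch: none.
Via planning — items with X contains planning: none.
Union: handoff.

handoff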